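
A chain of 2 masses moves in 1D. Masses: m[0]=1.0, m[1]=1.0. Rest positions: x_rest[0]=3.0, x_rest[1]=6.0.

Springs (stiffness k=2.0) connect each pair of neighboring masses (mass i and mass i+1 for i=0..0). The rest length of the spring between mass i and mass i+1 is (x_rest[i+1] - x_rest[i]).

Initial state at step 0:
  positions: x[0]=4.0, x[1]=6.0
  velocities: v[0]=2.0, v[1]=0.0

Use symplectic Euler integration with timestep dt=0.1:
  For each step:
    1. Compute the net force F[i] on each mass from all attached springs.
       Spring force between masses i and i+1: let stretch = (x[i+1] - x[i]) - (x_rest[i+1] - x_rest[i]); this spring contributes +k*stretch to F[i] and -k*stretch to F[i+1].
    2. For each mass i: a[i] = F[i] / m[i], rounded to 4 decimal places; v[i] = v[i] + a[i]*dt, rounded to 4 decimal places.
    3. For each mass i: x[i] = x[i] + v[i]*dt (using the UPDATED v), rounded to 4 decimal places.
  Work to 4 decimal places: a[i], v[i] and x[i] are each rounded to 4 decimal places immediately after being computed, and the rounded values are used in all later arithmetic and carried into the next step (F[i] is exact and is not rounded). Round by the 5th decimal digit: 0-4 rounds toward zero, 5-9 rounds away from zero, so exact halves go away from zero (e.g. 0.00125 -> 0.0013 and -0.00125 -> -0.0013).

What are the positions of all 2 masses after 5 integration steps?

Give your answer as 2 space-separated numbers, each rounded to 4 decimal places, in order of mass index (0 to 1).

Step 0: x=[4.0000 6.0000] v=[2.0000 0.0000]
Step 1: x=[4.1800 6.0200] v=[1.8000 0.2000]
Step 2: x=[4.3368 6.0632] v=[1.5680 0.4320]
Step 3: x=[4.4681 6.1319] v=[1.3133 0.6867]
Step 4: x=[4.5727 6.2273] v=[1.0461 0.9539]
Step 5: x=[4.6504 6.3496] v=[0.7770 1.2230]

Answer: 4.6504 6.3496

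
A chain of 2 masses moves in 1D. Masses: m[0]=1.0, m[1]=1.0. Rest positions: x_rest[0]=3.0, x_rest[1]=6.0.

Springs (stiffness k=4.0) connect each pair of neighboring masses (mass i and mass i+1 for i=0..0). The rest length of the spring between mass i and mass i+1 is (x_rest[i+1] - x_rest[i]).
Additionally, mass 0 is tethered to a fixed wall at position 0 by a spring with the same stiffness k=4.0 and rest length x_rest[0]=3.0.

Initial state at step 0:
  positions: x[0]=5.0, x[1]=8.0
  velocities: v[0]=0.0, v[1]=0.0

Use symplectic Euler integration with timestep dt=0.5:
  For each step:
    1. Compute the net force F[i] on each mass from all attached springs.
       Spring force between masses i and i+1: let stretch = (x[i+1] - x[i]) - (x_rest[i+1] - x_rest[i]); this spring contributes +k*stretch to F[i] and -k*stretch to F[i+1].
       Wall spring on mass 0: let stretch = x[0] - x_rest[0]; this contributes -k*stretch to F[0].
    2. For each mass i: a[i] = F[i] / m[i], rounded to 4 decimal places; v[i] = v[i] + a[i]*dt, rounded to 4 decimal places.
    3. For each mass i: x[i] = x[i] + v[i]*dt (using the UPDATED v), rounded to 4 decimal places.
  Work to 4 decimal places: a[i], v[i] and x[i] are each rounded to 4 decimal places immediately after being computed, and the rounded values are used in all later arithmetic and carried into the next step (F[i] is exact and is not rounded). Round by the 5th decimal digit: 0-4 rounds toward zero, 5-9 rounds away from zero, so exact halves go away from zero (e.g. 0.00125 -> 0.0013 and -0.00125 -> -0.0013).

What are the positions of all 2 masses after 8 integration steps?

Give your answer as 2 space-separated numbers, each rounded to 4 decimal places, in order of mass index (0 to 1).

Answer: 3.0000 8.0000

Derivation:
Step 0: x=[5.0000 8.0000] v=[0.0000 0.0000]
Step 1: x=[3.0000 8.0000] v=[-4.0000 0.0000]
Step 2: x=[3.0000 6.0000] v=[0.0000 -4.0000]
Step 3: x=[3.0000 4.0000] v=[0.0000 -4.0000]
Step 4: x=[1.0000 4.0000] v=[-4.0000 0.0000]
Step 5: x=[1.0000 4.0000] v=[0.0000 0.0000]
Step 6: x=[3.0000 4.0000] v=[4.0000 0.0000]
Step 7: x=[3.0000 6.0000] v=[0.0000 4.0000]
Step 8: x=[3.0000 8.0000] v=[0.0000 4.0000]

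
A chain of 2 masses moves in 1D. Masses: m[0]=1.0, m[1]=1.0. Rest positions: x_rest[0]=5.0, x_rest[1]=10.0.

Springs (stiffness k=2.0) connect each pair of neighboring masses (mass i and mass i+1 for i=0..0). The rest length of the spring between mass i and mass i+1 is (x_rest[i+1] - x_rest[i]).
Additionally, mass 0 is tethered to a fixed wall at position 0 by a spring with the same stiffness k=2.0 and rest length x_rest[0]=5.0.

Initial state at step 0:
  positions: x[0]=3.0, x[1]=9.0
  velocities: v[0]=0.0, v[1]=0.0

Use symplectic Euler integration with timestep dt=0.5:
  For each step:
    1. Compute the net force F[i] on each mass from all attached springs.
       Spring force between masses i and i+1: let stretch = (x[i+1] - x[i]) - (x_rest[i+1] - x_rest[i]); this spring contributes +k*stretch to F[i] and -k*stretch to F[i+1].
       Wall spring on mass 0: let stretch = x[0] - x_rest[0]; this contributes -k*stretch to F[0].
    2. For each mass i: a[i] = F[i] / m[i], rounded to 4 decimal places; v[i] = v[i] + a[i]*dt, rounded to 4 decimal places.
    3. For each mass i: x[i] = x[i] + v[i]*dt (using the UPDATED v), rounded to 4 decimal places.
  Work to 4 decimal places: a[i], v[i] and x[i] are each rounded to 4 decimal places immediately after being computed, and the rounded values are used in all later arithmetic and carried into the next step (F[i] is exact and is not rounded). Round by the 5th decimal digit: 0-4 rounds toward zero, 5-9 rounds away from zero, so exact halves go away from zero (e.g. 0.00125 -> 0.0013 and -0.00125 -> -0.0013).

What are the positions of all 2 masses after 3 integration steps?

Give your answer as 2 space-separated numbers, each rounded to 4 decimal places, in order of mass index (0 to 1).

Step 0: x=[3.0000 9.0000] v=[0.0000 0.0000]
Step 1: x=[4.5000 8.5000] v=[3.0000 -1.0000]
Step 2: x=[5.7500 8.5000] v=[2.5000 0.0000]
Step 3: x=[5.5000 9.6250] v=[-0.5000 2.2500]

Answer: 5.5000 9.6250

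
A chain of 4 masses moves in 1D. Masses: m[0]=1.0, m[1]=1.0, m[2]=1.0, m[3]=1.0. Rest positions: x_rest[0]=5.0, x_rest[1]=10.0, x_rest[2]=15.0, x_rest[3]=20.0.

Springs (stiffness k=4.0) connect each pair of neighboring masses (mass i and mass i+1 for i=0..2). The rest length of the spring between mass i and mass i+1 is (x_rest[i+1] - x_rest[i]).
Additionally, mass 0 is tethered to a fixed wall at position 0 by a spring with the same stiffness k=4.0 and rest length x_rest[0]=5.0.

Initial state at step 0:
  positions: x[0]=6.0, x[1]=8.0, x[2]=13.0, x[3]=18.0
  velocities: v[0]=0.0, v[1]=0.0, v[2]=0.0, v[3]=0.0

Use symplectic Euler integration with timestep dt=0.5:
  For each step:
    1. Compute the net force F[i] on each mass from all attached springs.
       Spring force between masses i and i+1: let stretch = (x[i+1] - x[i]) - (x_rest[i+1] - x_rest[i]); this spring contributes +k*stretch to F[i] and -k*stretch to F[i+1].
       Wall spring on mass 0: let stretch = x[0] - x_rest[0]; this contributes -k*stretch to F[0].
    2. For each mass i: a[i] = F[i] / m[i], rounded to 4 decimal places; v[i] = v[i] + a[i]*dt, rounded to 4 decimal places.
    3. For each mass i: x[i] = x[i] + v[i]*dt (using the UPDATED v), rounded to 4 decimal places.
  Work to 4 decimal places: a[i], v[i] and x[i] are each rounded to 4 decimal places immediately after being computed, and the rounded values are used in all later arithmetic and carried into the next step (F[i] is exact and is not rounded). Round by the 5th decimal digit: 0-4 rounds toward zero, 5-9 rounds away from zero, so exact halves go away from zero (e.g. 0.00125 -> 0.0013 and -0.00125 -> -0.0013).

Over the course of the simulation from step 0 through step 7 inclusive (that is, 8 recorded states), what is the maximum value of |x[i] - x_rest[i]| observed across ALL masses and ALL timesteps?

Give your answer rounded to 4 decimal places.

Answer: 3.0000

Derivation:
Step 0: x=[6.0000 8.0000 13.0000 18.0000] v=[0.0000 0.0000 0.0000 0.0000]
Step 1: x=[2.0000 11.0000 13.0000 18.0000] v=[-8.0000 6.0000 0.0000 0.0000]
Step 2: x=[5.0000 7.0000 16.0000 18.0000] v=[6.0000 -8.0000 6.0000 0.0000]
Step 3: x=[5.0000 10.0000 12.0000 21.0000] v=[0.0000 6.0000 -8.0000 6.0000]
Step 4: x=[5.0000 10.0000 15.0000 20.0000] v=[0.0000 0.0000 6.0000 -2.0000]
Step 5: x=[5.0000 10.0000 18.0000 19.0000] v=[0.0000 0.0000 6.0000 -2.0000]
Step 6: x=[5.0000 13.0000 14.0000 22.0000] v=[0.0000 6.0000 -8.0000 6.0000]
Step 7: x=[8.0000 9.0000 17.0000 22.0000] v=[6.0000 -8.0000 6.0000 0.0000]
Max displacement = 3.0000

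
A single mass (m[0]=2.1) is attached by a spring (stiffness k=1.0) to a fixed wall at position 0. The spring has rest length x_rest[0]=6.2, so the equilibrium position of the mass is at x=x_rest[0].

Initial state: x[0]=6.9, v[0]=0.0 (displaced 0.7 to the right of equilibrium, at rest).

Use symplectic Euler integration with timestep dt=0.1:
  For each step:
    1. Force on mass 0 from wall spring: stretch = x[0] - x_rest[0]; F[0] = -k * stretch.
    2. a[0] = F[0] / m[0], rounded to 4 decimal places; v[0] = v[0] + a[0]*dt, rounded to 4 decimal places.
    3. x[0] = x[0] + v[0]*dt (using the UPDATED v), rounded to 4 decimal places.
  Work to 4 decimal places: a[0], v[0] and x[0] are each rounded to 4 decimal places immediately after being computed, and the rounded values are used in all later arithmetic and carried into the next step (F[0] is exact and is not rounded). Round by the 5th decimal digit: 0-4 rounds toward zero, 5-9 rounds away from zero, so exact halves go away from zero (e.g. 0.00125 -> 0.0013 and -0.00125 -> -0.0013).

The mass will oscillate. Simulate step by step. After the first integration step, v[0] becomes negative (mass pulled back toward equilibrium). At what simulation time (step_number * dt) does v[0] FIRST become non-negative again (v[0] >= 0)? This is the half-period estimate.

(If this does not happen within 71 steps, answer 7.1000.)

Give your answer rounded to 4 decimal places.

Answer: 4.6000

Derivation:
Step 0: x=[6.9000] v=[0.0000]
Step 1: x=[6.8967] v=[-0.0333]
Step 2: x=[6.8901] v=[-0.0665]
Step 3: x=[6.8802] v=[-0.0994]
Step 4: x=[6.8670] v=[-0.1318]
Step 5: x=[6.8506] v=[-0.1636]
Step 6: x=[6.8311] v=[-0.1946]
Step 7: x=[6.8086] v=[-0.2247]
Step 8: x=[6.7832] v=[-0.2537]
Step 9: x=[6.7551] v=[-0.2815]
Step 10: x=[6.7243] v=[-0.3079]
Step 11: x=[6.6910] v=[-0.3329]
Step 12: x=[6.6554] v=[-0.3563]
Step 13: x=[6.6176] v=[-0.3780]
Step 14: x=[6.5778] v=[-0.3979]
Step 15: x=[6.5362] v=[-0.4159]
Step 16: x=[6.4930] v=[-0.4319]
Step 17: x=[6.4484] v=[-0.4459]
Step 18: x=[6.4026] v=[-0.4577]
Step 19: x=[6.3559] v=[-0.4674]
Step 20: x=[6.3084] v=[-0.4748]
Step 21: x=[6.2604] v=[-0.4800]
Step 22: x=[6.2121] v=[-0.4829]
Step 23: x=[6.1638] v=[-0.4835]
Step 24: x=[6.1156] v=[-0.4818]
Step 25: x=[6.0678] v=[-0.4778]
Step 26: x=[6.0207] v=[-0.4715]
Step 27: x=[5.9744] v=[-0.4630]
Step 28: x=[5.9292] v=[-0.4523]
Step 29: x=[5.8853] v=[-0.4394]
Step 30: x=[5.8429] v=[-0.4244]
Step 31: x=[5.8022] v=[-0.4074]
Step 32: x=[5.7634] v=[-0.3885]
Step 33: x=[5.7266] v=[-0.3677]
Step 34: x=[5.6921] v=[-0.3452]
Step 35: x=[5.6600] v=[-0.3210]
Step 36: x=[5.6305] v=[-0.2953]
Step 37: x=[5.6037] v=[-0.2682]
Step 38: x=[5.5797] v=[-0.2398]
Step 39: x=[5.5587] v=[-0.2103]
Step 40: x=[5.5407] v=[-0.1798]
Step 41: x=[5.5259] v=[-0.1484]
Step 42: x=[5.5143] v=[-0.1163]
Step 43: x=[5.5059] v=[-0.0837]
Step 44: x=[5.5008] v=[-0.0507]
Step 45: x=[5.4991] v=[-0.0174]
Step 46: x=[5.5007] v=[0.0160]
First v>=0 after going negative at step 46, time=4.6000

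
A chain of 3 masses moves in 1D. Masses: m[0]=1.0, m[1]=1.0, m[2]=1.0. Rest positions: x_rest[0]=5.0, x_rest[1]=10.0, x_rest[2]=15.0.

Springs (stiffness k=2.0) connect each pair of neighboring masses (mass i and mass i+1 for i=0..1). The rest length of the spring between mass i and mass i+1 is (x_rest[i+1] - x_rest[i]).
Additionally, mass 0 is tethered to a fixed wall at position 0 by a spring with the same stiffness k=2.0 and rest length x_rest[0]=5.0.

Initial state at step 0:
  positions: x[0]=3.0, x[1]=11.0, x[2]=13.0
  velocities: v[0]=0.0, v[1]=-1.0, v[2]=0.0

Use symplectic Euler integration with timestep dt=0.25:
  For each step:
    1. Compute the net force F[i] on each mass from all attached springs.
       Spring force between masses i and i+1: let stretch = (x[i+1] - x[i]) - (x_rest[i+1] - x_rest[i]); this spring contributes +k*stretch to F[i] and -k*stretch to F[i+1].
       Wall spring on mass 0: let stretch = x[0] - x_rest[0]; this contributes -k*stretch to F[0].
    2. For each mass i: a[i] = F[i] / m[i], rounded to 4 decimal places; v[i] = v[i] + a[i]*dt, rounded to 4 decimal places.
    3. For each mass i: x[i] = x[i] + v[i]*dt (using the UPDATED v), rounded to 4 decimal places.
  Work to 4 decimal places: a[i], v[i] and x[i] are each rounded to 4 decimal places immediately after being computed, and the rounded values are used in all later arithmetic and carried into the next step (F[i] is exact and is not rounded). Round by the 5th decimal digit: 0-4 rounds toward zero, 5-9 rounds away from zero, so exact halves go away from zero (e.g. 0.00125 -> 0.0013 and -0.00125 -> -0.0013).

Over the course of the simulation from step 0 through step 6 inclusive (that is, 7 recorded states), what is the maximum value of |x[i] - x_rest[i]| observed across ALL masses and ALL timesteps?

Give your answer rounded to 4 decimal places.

Answer: 3.1560

Derivation:
Step 0: x=[3.0000 11.0000 13.0000] v=[0.0000 -1.0000 0.0000]
Step 1: x=[3.6250 10.0000 13.3750] v=[2.5000 -4.0000 1.5000]
Step 2: x=[4.5938 8.6250 13.9531] v=[3.8750 -5.5000 2.3125]
Step 3: x=[5.4922 7.4121 14.4902] v=[3.5937 -4.8516 2.1485]
Step 4: x=[5.9441 6.8440 14.7676] v=[1.8076 -2.2725 1.1095]
Step 5: x=[5.7655 7.1539 14.6795] v=[-0.7145 1.2394 -0.3523]
Step 6: x=[5.0397 8.2309 14.2757] v=[-2.9031 4.3080 -1.6151]
Max displacement = 3.1560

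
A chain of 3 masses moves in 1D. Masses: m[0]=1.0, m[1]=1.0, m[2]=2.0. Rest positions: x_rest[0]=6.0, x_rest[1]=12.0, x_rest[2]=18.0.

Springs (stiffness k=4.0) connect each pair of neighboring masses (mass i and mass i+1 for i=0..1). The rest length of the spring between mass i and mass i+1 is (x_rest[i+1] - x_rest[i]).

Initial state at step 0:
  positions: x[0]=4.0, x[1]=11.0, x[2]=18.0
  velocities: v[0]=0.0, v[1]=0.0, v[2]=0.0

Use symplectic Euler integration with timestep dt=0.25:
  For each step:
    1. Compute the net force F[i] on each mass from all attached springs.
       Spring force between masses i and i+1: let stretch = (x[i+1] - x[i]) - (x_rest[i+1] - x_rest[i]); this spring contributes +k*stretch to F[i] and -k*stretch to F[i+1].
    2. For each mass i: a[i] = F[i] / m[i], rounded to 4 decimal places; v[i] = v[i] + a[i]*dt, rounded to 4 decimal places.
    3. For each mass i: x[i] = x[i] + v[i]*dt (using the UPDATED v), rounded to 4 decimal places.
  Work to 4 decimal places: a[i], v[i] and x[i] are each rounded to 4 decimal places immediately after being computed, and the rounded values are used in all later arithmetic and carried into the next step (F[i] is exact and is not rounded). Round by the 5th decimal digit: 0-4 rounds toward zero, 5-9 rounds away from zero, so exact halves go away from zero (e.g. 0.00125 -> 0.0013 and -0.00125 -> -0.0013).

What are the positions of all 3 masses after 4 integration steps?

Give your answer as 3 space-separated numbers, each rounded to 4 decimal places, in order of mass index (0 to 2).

Step 0: x=[4.0000 11.0000 18.0000] v=[0.0000 0.0000 0.0000]
Step 1: x=[4.2500 11.0000 17.8750] v=[1.0000 0.0000 -0.5000]
Step 2: x=[4.6875 11.0313 17.6406] v=[1.7500 0.1250 -0.9375]
Step 3: x=[5.2110 11.1289 17.3301] v=[2.0938 0.3905 -1.2422]
Step 4: x=[5.7139 11.2974 16.9944] v=[2.0117 0.6738 -1.3428]

Answer: 5.7139 11.2974 16.9944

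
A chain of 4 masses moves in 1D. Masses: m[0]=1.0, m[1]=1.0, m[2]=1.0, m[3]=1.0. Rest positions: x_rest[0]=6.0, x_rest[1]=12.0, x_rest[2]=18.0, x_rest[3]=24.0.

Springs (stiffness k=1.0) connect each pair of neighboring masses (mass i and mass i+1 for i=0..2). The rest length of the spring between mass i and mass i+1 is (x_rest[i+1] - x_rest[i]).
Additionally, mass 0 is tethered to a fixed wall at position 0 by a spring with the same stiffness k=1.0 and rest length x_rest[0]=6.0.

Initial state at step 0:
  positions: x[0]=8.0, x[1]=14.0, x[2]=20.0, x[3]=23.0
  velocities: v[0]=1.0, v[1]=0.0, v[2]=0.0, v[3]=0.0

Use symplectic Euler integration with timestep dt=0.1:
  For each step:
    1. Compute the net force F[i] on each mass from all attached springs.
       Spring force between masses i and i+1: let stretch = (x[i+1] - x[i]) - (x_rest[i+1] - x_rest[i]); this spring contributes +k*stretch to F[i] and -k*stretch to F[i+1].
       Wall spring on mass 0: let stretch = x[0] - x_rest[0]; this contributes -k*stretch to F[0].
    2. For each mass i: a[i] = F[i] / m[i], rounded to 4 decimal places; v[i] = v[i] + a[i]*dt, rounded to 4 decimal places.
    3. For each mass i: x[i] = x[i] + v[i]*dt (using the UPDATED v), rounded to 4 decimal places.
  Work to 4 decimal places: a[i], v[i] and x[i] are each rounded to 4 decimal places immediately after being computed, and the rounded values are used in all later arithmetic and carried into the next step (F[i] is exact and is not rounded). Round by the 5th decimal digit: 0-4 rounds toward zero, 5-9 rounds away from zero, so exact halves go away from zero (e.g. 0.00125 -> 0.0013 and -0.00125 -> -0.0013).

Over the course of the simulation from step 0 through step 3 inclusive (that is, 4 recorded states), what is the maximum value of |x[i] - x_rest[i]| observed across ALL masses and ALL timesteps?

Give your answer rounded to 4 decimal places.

Step 0: x=[8.0000 14.0000 20.0000 23.0000] v=[1.0000 0.0000 0.0000 0.0000]
Step 1: x=[8.0800 14.0000 19.9700 23.0300] v=[0.8000 0.0000 -0.3000 0.3000]
Step 2: x=[8.1384 14.0005 19.9109 23.0894] v=[0.5840 0.0050 -0.5910 0.5940]
Step 3: x=[8.1740 14.0015 19.8245 23.1770] v=[0.3564 0.0098 -0.8642 0.8762]
Max displacement = 2.1740

Answer: 2.1740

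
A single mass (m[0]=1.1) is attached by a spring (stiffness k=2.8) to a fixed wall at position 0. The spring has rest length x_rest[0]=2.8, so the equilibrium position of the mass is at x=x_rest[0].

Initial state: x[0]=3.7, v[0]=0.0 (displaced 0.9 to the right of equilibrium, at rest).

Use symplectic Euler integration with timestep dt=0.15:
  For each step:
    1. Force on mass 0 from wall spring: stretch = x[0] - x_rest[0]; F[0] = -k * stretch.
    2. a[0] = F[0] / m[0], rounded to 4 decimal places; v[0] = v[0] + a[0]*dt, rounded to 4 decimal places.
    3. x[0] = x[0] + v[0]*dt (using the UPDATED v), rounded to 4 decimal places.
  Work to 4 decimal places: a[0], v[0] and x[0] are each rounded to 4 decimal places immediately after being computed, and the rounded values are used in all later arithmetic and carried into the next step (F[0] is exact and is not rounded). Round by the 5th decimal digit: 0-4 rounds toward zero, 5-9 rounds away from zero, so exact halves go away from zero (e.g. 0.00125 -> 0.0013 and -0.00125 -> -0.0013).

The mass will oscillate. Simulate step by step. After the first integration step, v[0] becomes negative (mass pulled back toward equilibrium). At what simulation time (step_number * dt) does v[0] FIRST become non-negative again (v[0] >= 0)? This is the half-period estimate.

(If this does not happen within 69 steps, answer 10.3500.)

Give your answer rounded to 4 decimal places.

Answer: 2.1000

Derivation:
Step 0: x=[3.7000] v=[0.0000]
Step 1: x=[3.6485] v=[-0.3436]
Step 2: x=[3.5484] v=[-0.6676]
Step 3: x=[3.4054] v=[-0.9534]
Step 4: x=[3.2277] v=[-1.1846]
Step 5: x=[3.0255] v=[-1.3479]
Step 6: x=[2.8104] v=[-1.4340]
Step 7: x=[2.5947] v=[-1.4380]
Step 8: x=[2.3908] v=[-1.3596]
Step 9: x=[2.2103] v=[-1.2034]
Step 10: x=[2.0636] v=[-0.9782]
Step 11: x=[1.9591] v=[-0.6970]
Step 12: x=[1.9027] v=[-0.3759]
Step 13: x=[1.8977] v=[-0.0333]
Step 14: x=[1.9444] v=[0.3112]
First v>=0 after going negative at step 14, time=2.1000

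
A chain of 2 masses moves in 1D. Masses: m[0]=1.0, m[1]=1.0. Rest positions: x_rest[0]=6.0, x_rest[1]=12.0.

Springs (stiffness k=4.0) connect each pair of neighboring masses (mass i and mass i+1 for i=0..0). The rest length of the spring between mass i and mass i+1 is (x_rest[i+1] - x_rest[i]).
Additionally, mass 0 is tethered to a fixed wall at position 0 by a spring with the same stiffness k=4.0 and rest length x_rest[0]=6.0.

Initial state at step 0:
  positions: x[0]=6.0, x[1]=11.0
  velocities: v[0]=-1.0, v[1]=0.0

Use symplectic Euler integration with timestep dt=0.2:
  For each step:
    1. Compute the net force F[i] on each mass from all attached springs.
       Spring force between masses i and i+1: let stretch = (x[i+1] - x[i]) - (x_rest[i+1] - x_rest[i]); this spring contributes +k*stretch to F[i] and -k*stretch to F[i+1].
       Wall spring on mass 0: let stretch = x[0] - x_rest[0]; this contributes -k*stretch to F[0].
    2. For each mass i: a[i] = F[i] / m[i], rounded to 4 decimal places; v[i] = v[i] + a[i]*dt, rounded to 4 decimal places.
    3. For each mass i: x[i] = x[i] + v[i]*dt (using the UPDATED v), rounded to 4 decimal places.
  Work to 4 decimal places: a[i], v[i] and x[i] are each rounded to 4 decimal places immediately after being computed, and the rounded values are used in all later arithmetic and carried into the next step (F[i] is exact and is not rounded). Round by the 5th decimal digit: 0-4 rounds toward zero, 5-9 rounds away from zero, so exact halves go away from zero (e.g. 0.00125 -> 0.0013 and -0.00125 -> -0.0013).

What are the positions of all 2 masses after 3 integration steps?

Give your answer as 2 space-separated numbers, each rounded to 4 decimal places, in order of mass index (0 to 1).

Step 0: x=[6.0000 11.0000] v=[-1.0000 0.0000]
Step 1: x=[5.6400 11.1600] v=[-1.8000 0.8000]
Step 2: x=[5.2608 11.3968] v=[-1.8960 1.1840]
Step 3: x=[5.0216 11.6118] v=[-1.1958 1.0752]

Answer: 5.0216 11.6118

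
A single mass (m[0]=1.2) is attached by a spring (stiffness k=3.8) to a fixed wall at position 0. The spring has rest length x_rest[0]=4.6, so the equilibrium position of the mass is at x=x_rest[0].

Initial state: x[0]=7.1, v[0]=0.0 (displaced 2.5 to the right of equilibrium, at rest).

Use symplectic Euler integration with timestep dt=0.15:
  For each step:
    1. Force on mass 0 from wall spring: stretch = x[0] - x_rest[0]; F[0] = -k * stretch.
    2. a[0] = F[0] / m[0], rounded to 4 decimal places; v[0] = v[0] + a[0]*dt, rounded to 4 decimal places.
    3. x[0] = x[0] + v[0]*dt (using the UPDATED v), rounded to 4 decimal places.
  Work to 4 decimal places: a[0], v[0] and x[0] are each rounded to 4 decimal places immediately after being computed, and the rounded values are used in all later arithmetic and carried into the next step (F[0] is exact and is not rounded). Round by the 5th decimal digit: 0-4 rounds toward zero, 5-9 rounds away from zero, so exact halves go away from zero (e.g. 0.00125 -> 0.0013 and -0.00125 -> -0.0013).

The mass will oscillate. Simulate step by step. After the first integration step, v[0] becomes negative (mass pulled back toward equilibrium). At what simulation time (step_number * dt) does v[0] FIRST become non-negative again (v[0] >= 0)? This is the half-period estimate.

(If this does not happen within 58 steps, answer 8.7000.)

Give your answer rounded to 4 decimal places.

Answer: 1.8000

Derivation:
Step 0: x=[7.1000] v=[0.0000]
Step 1: x=[6.9219] v=[-1.1875]
Step 2: x=[6.5783] v=[-2.2904]
Step 3: x=[6.0938] v=[-3.2301]
Step 4: x=[5.5028] v=[-3.9397]
Step 5: x=[4.8475] v=[-4.3685]
Step 6: x=[4.1746] v=[-4.4861]
Step 7: x=[3.5320] v=[-4.2840]
Step 8: x=[2.9655] v=[-3.7767]
Step 9: x=[2.5155] v=[-3.0003]
Step 10: x=[2.2140] v=[-2.0102]
Step 11: x=[2.0825] v=[-0.8768]
Step 12: x=[2.1304] v=[0.3190]
First v>=0 after going negative at step 12, time=1.8000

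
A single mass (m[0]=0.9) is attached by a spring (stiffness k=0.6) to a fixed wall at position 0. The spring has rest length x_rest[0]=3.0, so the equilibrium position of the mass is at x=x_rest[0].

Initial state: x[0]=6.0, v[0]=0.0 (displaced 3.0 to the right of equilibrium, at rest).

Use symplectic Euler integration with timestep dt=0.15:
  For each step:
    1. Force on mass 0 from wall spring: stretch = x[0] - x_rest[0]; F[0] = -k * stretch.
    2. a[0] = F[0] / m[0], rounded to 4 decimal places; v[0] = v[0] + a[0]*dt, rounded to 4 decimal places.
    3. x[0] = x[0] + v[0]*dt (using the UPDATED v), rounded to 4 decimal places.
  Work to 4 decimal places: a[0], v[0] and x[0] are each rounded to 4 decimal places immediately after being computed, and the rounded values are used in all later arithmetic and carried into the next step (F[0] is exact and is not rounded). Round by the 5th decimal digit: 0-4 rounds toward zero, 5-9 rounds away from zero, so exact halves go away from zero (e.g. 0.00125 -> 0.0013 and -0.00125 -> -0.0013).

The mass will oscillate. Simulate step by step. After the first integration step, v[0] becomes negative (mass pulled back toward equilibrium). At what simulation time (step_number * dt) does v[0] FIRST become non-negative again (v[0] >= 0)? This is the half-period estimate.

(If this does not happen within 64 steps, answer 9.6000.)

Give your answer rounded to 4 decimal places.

Step 0: x=[6.0000] v=[0.0000]
Step 1: x=[5.9550] v=[-0.3000]
Step 2: x=[5.8657] v=[-0.5955]
Step 3: x=[5.7334] v=[-0.8821]
Step 4: x=[5.5601] v=[-1.1554]
Step 5: x=[5.3484] v=[-1.4114]
Step 6: x=[5.1015] v=[-1.6462]
Step 7: x=[4.8230] v=[-1.8564]
Step 8: x=[4.5172] v=[-2.0387]
Step 9: x=[4.1886] v=[-2.1904]
Step 10: x=[3.8422] v=[-2.3093]
Step 11: x=[3.4832] v=[-2.3935]
Step 12: x=[3.1169] v=[-2.4418]
Step 13: x=[2.7489] v=[-2.4535]
Step 14: x=[2.3846] v=[-2.4284]
Step 15: x=[2.0296] v=[-2.3669]
Step 16: x=[1.6891] v=[-2.2699]
Step 17: x=[1.3683] v=[-2.1388]
Step 18: x=[1.0720] v=[-1.9756]
Step 19: x=[0.8046] v=[-1.7828]
Step 20: x=[0.5701] v=[-1.5633]
Step 21: x=[0.3721] v=[-1.3203]
Step 22: x=[0.2135] v=[-1.0575]
Step 23: x=[0.0967] v=[-0.7788]
Step 24: x=[0.0234] v=[-0.4885]
Step 25: x=[-0.0052] v=[-0.1908]
Step 26: x=[0.0113] v=[0.1097]
First v>=0 after going negative at step 26, time=3.9000

Answer: 3.9000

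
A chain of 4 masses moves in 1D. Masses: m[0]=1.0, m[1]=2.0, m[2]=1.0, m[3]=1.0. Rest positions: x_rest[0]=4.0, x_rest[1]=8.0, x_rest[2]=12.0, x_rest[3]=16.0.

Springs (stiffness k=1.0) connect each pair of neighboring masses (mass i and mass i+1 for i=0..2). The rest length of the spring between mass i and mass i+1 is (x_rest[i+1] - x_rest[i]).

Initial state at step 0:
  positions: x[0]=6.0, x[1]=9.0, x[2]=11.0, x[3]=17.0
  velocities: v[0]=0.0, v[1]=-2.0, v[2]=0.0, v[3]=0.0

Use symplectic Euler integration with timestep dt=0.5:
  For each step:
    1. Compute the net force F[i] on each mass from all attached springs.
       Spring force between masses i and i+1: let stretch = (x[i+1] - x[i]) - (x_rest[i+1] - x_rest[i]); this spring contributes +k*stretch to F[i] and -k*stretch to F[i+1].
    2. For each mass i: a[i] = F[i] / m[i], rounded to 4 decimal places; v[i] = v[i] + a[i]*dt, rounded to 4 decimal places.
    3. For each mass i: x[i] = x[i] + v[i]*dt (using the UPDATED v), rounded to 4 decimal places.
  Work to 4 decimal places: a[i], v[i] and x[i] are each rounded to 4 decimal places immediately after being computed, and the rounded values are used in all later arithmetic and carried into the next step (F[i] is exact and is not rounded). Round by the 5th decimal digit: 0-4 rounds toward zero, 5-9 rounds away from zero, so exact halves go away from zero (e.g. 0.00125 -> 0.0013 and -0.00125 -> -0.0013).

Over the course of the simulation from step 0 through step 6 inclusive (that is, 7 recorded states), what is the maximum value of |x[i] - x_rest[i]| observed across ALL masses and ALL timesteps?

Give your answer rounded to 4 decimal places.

Answer: 3.9685

Derivation:
Step 0: x=[6.0000 9.0000 11.0000 17.0000] v=[0.0000 -2.0000 0.0000 0.0000]
Step 1: x=[5.7500 7.8750 12.0000 16.5000] v=[-0.5000 -2.2500 2.0000 -1.0000]
Step 2: x=[5.0313 7.0000 13.0938 15.8750] v=[-1.4375 -1.7500 2.1875 -1.2500]
Step 3: x=[3.8047 6.6407 13.3594 15.5547] v=[-2.4532 -0.7187 0.5312 -0.6406]
Step 4: x=[2.2871 6.7667 12.4942 15.6856] v=[-3.0352 0.2520 -1.7305 0.2618]
Step 5: x=[0.8894 7.0487 10.9949 16.0187] v=[-2.7954 0.5640 -2.9986 0.6661]
Step 6: x=[0.0315 7.0541 9.7650 16.0958] v=[-1.7158 0.0107 -2.4598 0.1542]
Max displacement = 3.9685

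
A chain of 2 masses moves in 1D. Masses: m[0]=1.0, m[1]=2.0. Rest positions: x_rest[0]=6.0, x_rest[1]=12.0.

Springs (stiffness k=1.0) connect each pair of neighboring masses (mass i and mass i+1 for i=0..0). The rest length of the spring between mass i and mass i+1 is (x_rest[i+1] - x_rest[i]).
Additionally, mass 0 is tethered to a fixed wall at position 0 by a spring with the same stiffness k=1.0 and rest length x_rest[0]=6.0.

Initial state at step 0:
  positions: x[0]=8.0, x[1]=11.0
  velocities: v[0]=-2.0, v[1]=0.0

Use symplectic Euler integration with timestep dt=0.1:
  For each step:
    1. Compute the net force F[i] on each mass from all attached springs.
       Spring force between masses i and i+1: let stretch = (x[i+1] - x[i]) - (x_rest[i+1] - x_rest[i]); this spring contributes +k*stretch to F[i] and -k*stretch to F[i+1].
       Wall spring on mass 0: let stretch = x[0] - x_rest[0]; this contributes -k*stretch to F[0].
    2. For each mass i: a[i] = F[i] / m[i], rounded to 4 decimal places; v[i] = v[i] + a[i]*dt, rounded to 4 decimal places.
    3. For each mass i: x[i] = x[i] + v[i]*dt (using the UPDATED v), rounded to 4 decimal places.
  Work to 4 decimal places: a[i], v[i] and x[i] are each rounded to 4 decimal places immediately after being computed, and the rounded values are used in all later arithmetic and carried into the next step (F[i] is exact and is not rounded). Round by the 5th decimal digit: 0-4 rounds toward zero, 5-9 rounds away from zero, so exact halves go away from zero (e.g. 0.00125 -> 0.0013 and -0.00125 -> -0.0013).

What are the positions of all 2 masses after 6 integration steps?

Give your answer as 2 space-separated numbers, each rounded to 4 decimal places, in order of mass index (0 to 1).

Step 0: x=[8.0000 11.0000] v=[-2.0000 0.0000]
Step 1: x=[7.7500 11.0150] v=[-2.5000 0.1500]
Step 2: x=[7.4552 11.0437] v=[-2.9485 0.2868]
Step 3: x=[7.1217 11.0844] v=[-3.3352 0.4074]
Step 4: x=[6.7566 11.1353] v=[-3.6511 0.5093]
Step 5: x=[6.3677 11.1943] v=[-3.8889 0.5904]
Step 6: x=[5.9634 11.2592] v=[-4.0430 0.6491]

Answer: 5.9634 11.2592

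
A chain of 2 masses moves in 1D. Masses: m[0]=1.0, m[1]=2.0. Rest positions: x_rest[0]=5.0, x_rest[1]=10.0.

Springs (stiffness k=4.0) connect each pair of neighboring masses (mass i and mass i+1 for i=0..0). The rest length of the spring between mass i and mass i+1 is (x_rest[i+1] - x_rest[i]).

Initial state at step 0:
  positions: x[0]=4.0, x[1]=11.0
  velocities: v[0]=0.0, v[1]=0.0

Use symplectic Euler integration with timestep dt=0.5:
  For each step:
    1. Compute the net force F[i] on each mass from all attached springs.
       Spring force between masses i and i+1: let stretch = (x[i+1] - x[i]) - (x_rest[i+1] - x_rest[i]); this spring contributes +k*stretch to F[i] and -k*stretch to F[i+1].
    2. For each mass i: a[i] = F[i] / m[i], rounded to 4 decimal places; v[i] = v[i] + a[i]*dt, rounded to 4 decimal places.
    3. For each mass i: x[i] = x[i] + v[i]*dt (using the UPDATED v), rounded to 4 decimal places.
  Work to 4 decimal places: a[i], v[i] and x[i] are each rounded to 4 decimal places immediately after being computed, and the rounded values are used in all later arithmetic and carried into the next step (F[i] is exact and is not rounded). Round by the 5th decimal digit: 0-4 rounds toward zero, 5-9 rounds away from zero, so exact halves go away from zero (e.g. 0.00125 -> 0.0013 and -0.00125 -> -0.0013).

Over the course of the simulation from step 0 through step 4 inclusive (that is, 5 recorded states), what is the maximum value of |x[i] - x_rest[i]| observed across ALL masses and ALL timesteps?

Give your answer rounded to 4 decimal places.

Answer: 2.0000

Derivation:
Step 0: x=[4.0000 11.0000] v=[0.0000 0.0000]
Step 1: x=[6.0000 10.0000] v=[4.0000 -2.0000]
Step 2: x=[7.0000 9.5000] v=[2.0000 -1.0000]
Step 3: x=[5.5000 10.2500] v=[-3.0000 1.5000]
Step 4: x=[3.7500 11.1250] v=[-3.5000 1.7500]
Max displacement = 2.0000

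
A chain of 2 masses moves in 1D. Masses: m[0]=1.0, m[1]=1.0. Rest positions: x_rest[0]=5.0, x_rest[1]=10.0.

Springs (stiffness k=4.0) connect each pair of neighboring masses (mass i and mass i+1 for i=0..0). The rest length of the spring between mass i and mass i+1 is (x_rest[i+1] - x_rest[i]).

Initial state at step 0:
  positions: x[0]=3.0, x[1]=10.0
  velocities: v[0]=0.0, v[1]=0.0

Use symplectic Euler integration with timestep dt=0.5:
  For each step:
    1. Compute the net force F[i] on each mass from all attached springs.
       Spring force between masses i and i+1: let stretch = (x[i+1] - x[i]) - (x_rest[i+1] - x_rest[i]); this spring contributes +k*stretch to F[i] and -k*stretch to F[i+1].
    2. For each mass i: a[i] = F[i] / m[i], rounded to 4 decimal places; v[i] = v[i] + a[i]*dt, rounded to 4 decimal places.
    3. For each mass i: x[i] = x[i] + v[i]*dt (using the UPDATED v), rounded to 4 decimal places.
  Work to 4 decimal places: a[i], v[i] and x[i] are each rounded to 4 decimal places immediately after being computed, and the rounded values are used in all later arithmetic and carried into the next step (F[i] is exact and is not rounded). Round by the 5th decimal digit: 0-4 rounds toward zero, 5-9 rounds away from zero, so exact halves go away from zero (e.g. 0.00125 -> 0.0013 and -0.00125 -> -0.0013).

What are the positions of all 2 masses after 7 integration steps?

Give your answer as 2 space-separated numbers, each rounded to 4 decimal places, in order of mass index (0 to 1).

Step 0: x=[3.0000 10.0000] v=[0.0000 0.0000]
Step 1: x=[5.0000 8.0000] v=[4.0000 -4.0000]
Step 2: x=[5.0000 8.0000] v=[0.0000 0.0000]
Step 3: x=[3.0000 10.0000] v=[-4.0000 4.0000]
Step 4: x=[3.0000 10.0000] v=[0.0000 0.0000]
Step 5: x=[5.0000 8.0000] v=[4.0000 -4.0000]
Step 6: x=[5.0000 8.0000] v=[0.0000 0.0000]
Step 7: x=[3.0000 10.0000] v=[-4.0000 4.0000]

Answer: 3.0000 10.0000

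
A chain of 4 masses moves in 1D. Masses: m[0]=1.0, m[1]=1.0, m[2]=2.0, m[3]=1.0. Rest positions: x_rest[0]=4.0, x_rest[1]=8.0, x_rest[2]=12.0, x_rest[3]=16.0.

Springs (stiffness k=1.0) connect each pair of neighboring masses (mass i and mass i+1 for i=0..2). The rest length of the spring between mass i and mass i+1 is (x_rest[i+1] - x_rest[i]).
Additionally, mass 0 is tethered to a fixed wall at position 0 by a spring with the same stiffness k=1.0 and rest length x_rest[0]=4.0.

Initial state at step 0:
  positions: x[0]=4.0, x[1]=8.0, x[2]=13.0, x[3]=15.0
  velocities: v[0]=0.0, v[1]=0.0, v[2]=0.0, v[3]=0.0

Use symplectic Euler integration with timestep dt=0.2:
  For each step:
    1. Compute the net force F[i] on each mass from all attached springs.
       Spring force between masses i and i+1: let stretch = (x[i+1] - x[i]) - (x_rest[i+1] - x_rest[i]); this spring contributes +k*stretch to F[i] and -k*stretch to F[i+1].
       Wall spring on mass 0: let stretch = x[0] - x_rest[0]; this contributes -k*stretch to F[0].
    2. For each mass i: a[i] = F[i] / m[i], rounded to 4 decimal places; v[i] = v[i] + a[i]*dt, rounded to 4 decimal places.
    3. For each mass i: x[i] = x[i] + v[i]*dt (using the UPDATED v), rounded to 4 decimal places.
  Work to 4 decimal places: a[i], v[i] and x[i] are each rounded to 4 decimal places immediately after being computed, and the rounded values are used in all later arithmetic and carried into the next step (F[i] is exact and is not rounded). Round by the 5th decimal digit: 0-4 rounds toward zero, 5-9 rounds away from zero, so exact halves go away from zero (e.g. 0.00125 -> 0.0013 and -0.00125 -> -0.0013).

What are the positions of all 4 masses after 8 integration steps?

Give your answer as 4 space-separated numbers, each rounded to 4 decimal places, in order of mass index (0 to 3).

Answer: 4.1990 8.5491 11.6740 16.8806

Derivation:
Step 0: x=[4.0000 8.0000 13.0000 15.0000] v=[0.0000 0.0000 0.0000 0.0000]
Step 1: x=[4.0000 8.0400 12.9400 15.0800] v=[0.0000 0.2000 -0.3000 0.4000]
Step 2: x=[4.0016 8.1144 12.8248 15.2344] v=[0.0080 0.3720 -0.5760 0.7720]
Step 3: x=[4.0076 8.2127 12.6636 15.4524] v=[0.0302 0.4915 -0.8061 1.0901]
Step 4: x=[4.0215 8.3208 12.4691 15.7189] v=[0.0697 0.5407 -0.9723 1.3323]
Step 5: x=[4.0466 8.4229 12.2567 16.0154] v=[0.1253 0.5105 -1.0622 1.4823]
Step 6: x=[4.0848 8.5033 12.0428 16.3215] v=[0.1912 0.4020 -1.0697 1.5306]
Step 7: x=[4.1364 8.5485 11.8436 16.6165] v=[0.2579 0.2262 -0.9958 1.4749]
Step 8: x=[4.1990 8.5491 11.6740 16.8806] v=[0.3130 0.0028 -0.8480 1.3203]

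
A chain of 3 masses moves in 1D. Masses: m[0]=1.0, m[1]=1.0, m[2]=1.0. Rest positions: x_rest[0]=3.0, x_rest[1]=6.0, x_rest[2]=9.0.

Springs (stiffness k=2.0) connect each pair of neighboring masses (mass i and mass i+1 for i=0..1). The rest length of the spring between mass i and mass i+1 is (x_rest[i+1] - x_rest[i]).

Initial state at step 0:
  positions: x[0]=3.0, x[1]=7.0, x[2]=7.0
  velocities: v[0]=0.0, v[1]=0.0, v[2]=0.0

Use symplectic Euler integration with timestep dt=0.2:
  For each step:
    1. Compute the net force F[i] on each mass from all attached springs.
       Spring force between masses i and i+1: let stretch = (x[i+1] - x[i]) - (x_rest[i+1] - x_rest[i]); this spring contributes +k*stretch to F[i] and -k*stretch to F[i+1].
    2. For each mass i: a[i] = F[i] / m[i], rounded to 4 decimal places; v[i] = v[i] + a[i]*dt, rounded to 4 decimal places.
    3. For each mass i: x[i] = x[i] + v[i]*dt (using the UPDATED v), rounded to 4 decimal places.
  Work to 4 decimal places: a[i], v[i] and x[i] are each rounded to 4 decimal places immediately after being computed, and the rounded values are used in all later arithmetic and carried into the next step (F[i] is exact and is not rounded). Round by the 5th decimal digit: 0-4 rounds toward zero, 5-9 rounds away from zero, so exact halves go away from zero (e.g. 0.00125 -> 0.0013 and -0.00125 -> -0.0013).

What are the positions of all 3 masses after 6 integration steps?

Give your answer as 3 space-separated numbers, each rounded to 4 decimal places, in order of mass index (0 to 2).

Answer: 3.0791 4.2953 9.6255

Derivation:
Step 0: x=[3.0000 7.0000 7.0000] v=[0.0000 0.0000 0.0000]
Step 1: x=[3.0800 6.6800 7.2400] v=[0.4000 -1.6000 1.2000]
Step 2: x=[3.2080 6.1168 7.6752] v=[0.6400 -2.8160 2.1760]
Step 3: x=[3.3287 5.4456 8.2257] v=[0.6035 -3.3562 2.7526]
Step 4: x=[3.3788 4.8274 8.7938] v=[0.2503 -3.0909 2.8406]
Step 5: x=[3.3047 4.4106 9.2846] v=[-0.3703 -2.0838 2.4540]
Step 6: x=[3.0791 4.2953 9.6255] v=[-1.1279 -0.5766 1.7044]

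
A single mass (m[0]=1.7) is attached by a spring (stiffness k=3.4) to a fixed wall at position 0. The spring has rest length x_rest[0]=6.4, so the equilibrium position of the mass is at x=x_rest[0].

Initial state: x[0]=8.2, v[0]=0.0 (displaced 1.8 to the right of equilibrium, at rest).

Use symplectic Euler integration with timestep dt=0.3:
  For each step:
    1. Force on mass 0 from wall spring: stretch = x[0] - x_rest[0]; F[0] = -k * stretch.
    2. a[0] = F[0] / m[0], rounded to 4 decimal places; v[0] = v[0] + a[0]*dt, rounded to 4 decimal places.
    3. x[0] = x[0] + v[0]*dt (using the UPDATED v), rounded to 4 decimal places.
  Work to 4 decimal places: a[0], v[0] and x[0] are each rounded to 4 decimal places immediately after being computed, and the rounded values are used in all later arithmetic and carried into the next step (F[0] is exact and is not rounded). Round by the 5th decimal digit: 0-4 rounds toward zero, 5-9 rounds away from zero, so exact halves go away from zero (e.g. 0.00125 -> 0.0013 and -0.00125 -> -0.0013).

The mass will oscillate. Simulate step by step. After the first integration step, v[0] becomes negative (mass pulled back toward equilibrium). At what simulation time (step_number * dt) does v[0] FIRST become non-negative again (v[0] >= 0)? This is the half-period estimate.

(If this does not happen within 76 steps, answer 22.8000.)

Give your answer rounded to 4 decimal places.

Step 0: x=[8.2000] v=[0.0000]
Step 1: x=[7.8760] v=[-1.0800]
Step 2: x=[7.2863] v=[-1.9656]
Step 3: x=[6.5371] v=[-2.4974]
Step 4: x=[5.7632] v=[-2.5797]
Step 5: x=[5.1039] v=[-2.1976]
Step 6: x=[4.6779] v=[-1.4199]
Step 7: x=[4.5619] v=[-0.3866]
Step 8: x=[4.7768] v=[0.7163]
First v>=0 after going negative at step 8, time=2.4000

Answer: 2.4000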